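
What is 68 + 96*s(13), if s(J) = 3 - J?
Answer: -892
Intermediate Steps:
68 + 96*s(13) = 68 + 96*(3 - 1*13) = 68 + 96*(3 - 13) = 68 + 96*(-10) = 68 - 960 = -892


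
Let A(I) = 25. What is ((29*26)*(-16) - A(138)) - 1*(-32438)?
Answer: 20349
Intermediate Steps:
((29*26)*(-16) - A(138)) - 1*(-32438) = ((29*26)*(-16) - 1*25) - 1*(-32438) = (754*(-16) - 25) + 32438 = (-12064 - 25) + 32438 = -12089 + 32438 = 20349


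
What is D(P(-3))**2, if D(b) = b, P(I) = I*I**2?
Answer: 729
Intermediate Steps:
P(I) = I**3
D(P(-3))**2 = ((-3)**3)**2 = (-27)**2 = 729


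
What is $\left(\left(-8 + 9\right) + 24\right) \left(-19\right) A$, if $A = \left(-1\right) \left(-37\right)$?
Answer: $-17575$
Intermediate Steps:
$A = 37$
$\left(\left(-8 + 9\right) + 24\right) \left(-19\right) A = \left(\left(-8 + 9\right) + 24\right) \left(-19\right) 37 = \left(1 + 24\right) \left(-19\right) 37 = 25 \left(-19\right) 37 = \left(-475\right) 37 = -17575$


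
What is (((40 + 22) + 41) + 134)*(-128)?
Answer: -30336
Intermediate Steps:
(((40 + 22) + 41) + 134)*(-128) = ((62 + 41) + 134)*(-128) = (103 + 134)*(-128) = 237*(-128) = -30336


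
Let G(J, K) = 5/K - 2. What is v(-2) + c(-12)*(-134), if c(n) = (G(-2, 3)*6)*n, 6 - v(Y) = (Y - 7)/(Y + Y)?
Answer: -12849/4 ≈ -3212.3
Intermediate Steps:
G(J, K) = -2 + 5/K
v(Y) = 6 - (-7 + Y)/(2*Y) (v(Y) = 6 - (Y - 7)/(Y + Y) = 6 - (-7 + Y)/(2*Y))
c(n) = -2*n (c(n) = ((-2 + 5/3)*6)*n = (-⅓*6)*n = -2*n)
v(-2) + c(-12)*(-134) = (½)*(7 + 11*(-2))/(-2) - 2*(-12)*(-134) = (½)*(-½)*(7 - 22) + 24*(-134) = (½)*(-½)*(-15) - 3216 = 15/4 - 3216 = -12849/4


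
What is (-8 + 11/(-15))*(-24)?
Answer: 1048/5 ≈ 209.60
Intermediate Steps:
(-8 + 11/(-15))*(-24) = (-8 + 11*(-1/15))*(-24) = (-8 - 11/15)*(-24) = -131/15*(-24) = 1048/5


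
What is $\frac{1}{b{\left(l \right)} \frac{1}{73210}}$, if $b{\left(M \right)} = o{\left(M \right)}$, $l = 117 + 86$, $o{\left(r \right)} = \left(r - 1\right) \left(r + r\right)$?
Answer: $\frac{36605}{41006} \approx 0.89267$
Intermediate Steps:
$o{\left(r \right)} = 2 r \left(-1 + r\right)$ ($o{\left(r \right)} = \left(-1 + r\right) 2 r = 2 r \left(-1 + r\right)$)
$l = 203$
$b{\left(M \right)} = 2 M \left(-1 + M\right)$
$\frac{1}{b{\left(l \right)} \frac{1}{73210}} = \frac{1}{2 \cdot 203 \left(-1 + 203\right) \frac{1}{73210}} = \frac{1}{2 \cdot 203 \cdot 202 \cdot \frac{1}{73210}} = \frac{1}{82012 \cdot \frac{1}{73210}} = \frac{1}{\frac{41006}{36605}} = \frac{36605}{41006}$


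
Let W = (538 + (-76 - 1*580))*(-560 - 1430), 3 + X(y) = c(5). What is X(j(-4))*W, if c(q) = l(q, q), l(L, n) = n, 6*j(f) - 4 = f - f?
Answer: 469640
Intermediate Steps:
j(f) = ⅔ (j(f) = ⅔ + (f - f)/6 = ⅔ + (⅙)*0 = ⅔ + 0 = ⅔)
c(q) = q
X(y) = 2 (X(y) = -3 + 5 = 2)
W = 234820 (W = (538 + (-76 - 580))*(-1990) = (538 - 656)*(-1990) = -118*(-1990) = 234820)
X(j(-4))*W = 2*234820 = 469640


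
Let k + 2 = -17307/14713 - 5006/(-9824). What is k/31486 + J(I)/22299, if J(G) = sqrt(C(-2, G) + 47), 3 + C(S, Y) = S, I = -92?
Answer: -192725857/2275501280416 + sqrt(42)/22299 ≈ 0.00020593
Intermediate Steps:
C(S, Y) = -3 + S
J(G) = sqrt(42) (J(G) = sqrt((-3 - 2) + 47) = sqrt(-5 + 47) = sqrt(42))
k = -192725857/72270256 (k = -2 + (-17307/14713 - 5006/(-9824)) = -2 + (-17307*1/14713 - 5006*(-1/9824)) = -2 + (-17307/14713 + 2503/4912) = -2 - 48185345/72270256 = -192725857/72270256 ≈ -2.6667)
k/31486 + J(I)/22299 = -192725857/72270256/31486 + sqrt(42)/22299 = -192725857/72270256*1/31486 + sqrt(42)*(1/22299) = -192725857/2275501280416 + sqrt(42)/22299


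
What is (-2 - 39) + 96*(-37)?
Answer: -3593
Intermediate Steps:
(-2 - 39) + 96*(-37) = -41 - 3552 = -3593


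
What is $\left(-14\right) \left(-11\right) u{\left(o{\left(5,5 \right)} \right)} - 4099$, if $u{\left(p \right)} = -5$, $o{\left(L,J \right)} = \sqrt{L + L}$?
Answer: $-4869$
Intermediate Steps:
$o{\left(L,J \right)} = \sqrt{2} \sqrt{L}$ ($o{\left(L,J \right)} = \sqrt{2 L} = \sqrt{2} \sqrt{L}$)
$\left(-14\right) \left(-11\right) u{\left(o{\left(5,5 \right)} \right)} - 4099 = \left(-14\right) \left(-11\right) \left(-5\right) - 4099 = 154 \left(-5\right) - 4099 = -770 - 4099 = -4869$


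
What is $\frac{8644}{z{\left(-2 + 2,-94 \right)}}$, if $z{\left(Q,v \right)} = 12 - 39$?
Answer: $- \frac{8644}{27} \approx -320.15$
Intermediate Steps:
$z{\left(Q,v \right)} = -27$ ($z{\left(Q,v \right)} = 12 - 39 = -27$)
$\frac{8644}{z{\left(-2 + 2,-94 \right)}} = \frac{8644}{-27} = 8644 \left(- \frac{1}{27}\right) = - \frac{8644}{27}$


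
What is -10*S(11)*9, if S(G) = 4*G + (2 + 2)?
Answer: -4320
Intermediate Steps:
S(G) = 4 + 4*G (S(G) = 4*G + 4 = 4 + 4*G)
-10*S(11)*9 = -10*(4 + 4*11)*9 = -10*(4 + 44)*9 = -10*48*9 = -480*9 = -4320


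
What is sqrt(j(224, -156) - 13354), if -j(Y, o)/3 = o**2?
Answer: I*sqrt(86362) ≈ 293.87*I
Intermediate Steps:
j(Y, o) = -3*o**2
sqrt(j(224, -156) - 13354) = sqrt(-3*(-156)**2 - 13354) = sqrt(-3*24336 - 13354) = sqrt(-73008 - 13354) = sqrt(-86362) = I*sqrt(86362)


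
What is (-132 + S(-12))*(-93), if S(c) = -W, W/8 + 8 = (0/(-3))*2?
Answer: 6324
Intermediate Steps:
W = -64 (W = -64 + 8*((0/(-3))*2) = -64 + 8*((0*(-1/3))*2) = -64 + 8*(0*2) = -64 + 8*0 = -64 + 0 = -64)
S(c) = 64 (S(c) = -1*(-64) = 64)
(-132 + S(-12))*(-93) = (-132 + 64)*(-93) = -68*(-93) = 6324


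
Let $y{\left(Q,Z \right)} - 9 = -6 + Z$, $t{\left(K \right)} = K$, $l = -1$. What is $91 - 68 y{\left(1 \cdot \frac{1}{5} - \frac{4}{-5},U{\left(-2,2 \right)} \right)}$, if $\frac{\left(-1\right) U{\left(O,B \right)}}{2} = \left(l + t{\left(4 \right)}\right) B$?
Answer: $703$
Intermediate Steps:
$U{\left(O,B \right)} = - 6 B$ ($U{\left(O,B \right)} = - 2 \left(-1 + 4\right) B = - 2 \cdot 3 B = - 6 B$)
$y{\left(Q,Z \right)} = 3 + Z$ ($y{\left(Q,Z \right)} = 9 + \left(-6 + Z\right) = 3 + Z$)
$91 - 68 y{\left(1 \cdot \frac{1}{5} - \frac{4}{-5},U{\left(-2,2 \right)} \right)} = 91 - 68 \left(3 - 12\right) = 91 - -612 = 91 + 612 = 703$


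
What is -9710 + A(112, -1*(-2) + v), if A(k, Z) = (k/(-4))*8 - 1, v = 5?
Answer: -9935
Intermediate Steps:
A(k, Z) = -1 - 2*k (A(k, Z) = (k*(-1/4))*8 - 1 = -k/4*8 - 1 = -2*k - 1 = -1 - 2*k)
-9710 + A(112, -1*(-2) + v) = -9710 + (-1 - 2*112) = -9710 + (-1 - 224) = -9710 - 225 = -9935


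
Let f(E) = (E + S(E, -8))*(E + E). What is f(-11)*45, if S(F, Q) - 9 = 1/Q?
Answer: 8415/4 ≈ 2103.8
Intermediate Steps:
S(F, Q) = 9 + 1/Q
f(E) = 2*E*(71/8 + E) (f(E) = (E + (9 + 1/(-8)))*(E + E) = (E + (9 - ⅛))*(2*E) = (E + 71/8)*(2*E) = (71/8 + E)*(2*E) = 2*E*(71/8 + E))
f(-11)*45 = ((¼)*(-11)*(71 + 8*(-11)))*45 = ((¼)*(-11)*(71 - 88))*45 = ((¼)*(-11)*(-17))*45 = (187/4)*45 = 8415/4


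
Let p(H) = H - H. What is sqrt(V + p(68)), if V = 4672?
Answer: 8*sqrt(73) ≈ 68.352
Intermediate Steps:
p(H) = 0
sqrt(V + p(68)) = sqrt(4672 + 0) = sqrt(4672) = 8*sqrt(73)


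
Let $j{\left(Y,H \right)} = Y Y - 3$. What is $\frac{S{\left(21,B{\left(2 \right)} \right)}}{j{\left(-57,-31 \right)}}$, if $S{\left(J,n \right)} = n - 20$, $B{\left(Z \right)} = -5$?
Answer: $- \frac{25}{3246} \approx -0.0077018$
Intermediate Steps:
$j{\left(Y,H \right)} = -3 + Y^{2}$ ($j{\left(Y,H \right)} = Y^{2} - 3 = -3 + Y^{2}$)
$S{\left(J,n \right)} = -20 + n$ ($S{\left(J,n \right)} = n - 20 = -20 + n$)
$\frac{S{\left(21,B{\left(2 \right)} \right)}}{j{\left(-57,-31 \right)}} = \frac{-20 - 5}{-3 + \left(-57\right)^{2}} = - \frac{25}{-3 + 3249} = - \frac{25}{3246}$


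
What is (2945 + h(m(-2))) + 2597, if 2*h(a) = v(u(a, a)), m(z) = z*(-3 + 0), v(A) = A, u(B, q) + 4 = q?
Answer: 5543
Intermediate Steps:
u(B, q) = -4 + q
m(z) = -3*z (m(z) = z*(-3) = -3*z)
h(a) = -2 + a/2 (h(a) = (-4 + a)/2 = -2 + a/2)
(2945 + h(m(-2))) + 2597 = (2945 + (-2 + (-3*(-2))/2)) + 2597 = (2945 + (-2 + (½)*6)) + 2597 = (2945 + (-2 + 3)) + 2597 = (2945 + 1) + 2597 = 2946 + 2597 = 5543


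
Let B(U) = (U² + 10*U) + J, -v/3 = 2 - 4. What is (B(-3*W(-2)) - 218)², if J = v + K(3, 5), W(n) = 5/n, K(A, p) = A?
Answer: 96721/16 ≈ 6045.1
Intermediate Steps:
v = 6 (v = -3*(2 - 4) = -3*(-2) = 6)
J = 9 (J = 6 + 3 = 9)
B(U) = 9 + U² + 10*U (B(U) = (U² + 10*U) + 9 = 9 + U² + 10*U)
(B(-3*W(-2)) - 218)² = ((9 + (-15/(-2))² + 10*(-15/(-2))) - 218)² = ((9 + (-15*(-1)/2)² + 10*(-15*(-1)/2)) - 218)² = ((9 + (-3*(-5/2))² + 10*(-3*(-5/2))) - 218)² = ((9 + (15/2)² + 10*(15/2)) - 218)² = ((9 + 225/4 + 75) - 218)² = (561/4 - 218)² = (-311/4)² = 96721/16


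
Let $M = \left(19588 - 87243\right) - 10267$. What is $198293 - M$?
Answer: $276215$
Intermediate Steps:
$M = -77922$ ($M = -67655 - 10267 = -77922$)
$198293 - M = 198293 - -77922 = 198293 + 77922 = 276215$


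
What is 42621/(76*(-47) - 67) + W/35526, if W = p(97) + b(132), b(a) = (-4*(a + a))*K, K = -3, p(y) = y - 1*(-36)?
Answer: -500713769/43093038 ≈ -11.619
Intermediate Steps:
p(y) = 36 + y (p(y) = y + 36 = 36 + y)
b(a) = 24*a (b(a) = -4*(a + a)*(-3) = -8*a*(-3) = 24*a)
W = 3301 (W = (36 + 97) + 24*132 = 133 + 3168 = 3301)
42621/(76*(-47) - 67) + W/35526 = 42621/(76*(-47) - 67) + 3301/35526 = 42621/(-3572 - 67) + 3301*(1/35526) = 42621/(-3639) + 3301/35526 = 42621*(-1/3639) + 3301/35526 = -14207/1213 + 3301/35526 = -500713769/43093038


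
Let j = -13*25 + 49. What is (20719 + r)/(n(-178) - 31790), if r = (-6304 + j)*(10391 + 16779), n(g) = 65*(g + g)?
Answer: 178757881/54930 ≈ 3254.3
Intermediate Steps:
n(g) = 130*g (n(g) = 65*(2*g) = 130*g)
j = -276 (j = -325 + 49 = -276)
r = -178778600 (r = (-6304 - 276)*(10391 + 16779) = -6580*27170 = -178778600)
(20719 + r)/(n(-178) - 31790) = (20719 - 178778600)/(130*(-178) - 31790) = -178757881/(-23140 - 31790) = -178757881/(-54930) = -178757881*(-1/54930) = 178757881/54930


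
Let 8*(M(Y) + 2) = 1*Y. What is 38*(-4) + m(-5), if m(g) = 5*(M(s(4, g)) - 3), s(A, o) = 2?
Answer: -703/4 ≈ -175.75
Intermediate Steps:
M(Y) = -2 + Y/8 (M(Y) = -2 + (1*Y)/8 = -2 + Y/8)
m(g) = -95/4 (m(g) = 5*((-2 + (1/8)*2) - 3) = 5*((-2 + 1/4) - 3) = 5*(-7/4 - 3) = 5*(-19/4) = -95/4)
38*(-4) + m(-5) = 38*(-4) - 95/4 = -152 - 95/4 = -703/4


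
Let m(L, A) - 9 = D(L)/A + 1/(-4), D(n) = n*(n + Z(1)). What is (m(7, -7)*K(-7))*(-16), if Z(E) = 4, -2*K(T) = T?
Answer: 126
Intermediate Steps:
K(T) = -T/2
D(n) = n*(4 + n) (D(n) = n*(n + 4) = n*(4 + n))
m(L, A) = 35/4 + L*(4 + L)/A (m(L, A) = 9 + ((L*(4 + L))/A + 1/(-4)) = 9 + (L*(4 + L)/A + 1*(-1/4)) = 9 + (L*(4 + L)/A - 1/4) = 9 + (-1/4 + L*(4 + L)/A) = 35/4 + L*(4 + L)/A)
(m(7, -7)*K(-7))*(-16) = ((((35/4)*(-7) + 7*(4 + 7))/(-7))*(-1/2*(-7)))*(-16) = (-(-245/4 + 7*11)/7*(7/2))*(-16) = (-(-245/4 + 77)/7*(7/2))*(-16) = (-1/7*63/4*(7/2))*(-16) = -9/4*7/2*(-16) = -63/8*(-16) = 126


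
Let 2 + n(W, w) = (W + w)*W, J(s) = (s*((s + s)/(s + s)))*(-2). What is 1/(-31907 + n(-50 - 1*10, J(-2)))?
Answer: -1/28549 ≈ -3.5028e-5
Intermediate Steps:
J(s) = -2*s (J(s) = (s*((2*s)/((2*s))))*(-2) = (s*((2*s)*(1/(2*s))))*(-2) = (s*1)*(-2) = s*(-2) = -2*s)
n(W, w) = -2 + W*(W + w) (n(W, w) = -2 + (W + w)*W = -2 + W*(W + w))
1/(-31907 + n(-50 - 1*10, J(-2))) = 1/(-31907 + (-2 + (-50 - 1*10)² + (-50 - 1*10)*(-2*(-2)))) = 1/(-31907 + (-2 + (-50 - 10)² + (-50 - 10)*4)) = 1/(-31907 + (-2 + (-60)² - 60*4)) = 1/(-31907 + (-2 + 3600 - 240)) = 1/(-31907 + 3358) = 1/(-28549) = -1/28549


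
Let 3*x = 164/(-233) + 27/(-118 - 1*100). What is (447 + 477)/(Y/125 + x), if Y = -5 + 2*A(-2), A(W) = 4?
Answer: -17600121000/4798229 ≈ -3668.0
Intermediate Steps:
Y = 3 (Y = -5 + 2*4 = -5 + 8 = 3)
x = -42043/152382 (x = (164/(-233) + 27/(-118 - 1*100))/3 = (164*(-1/233) + 27/(-118 - 100))/3 = (-164/233 + 27/(-218))/3 = (-164/233 + 27*(-1/218))/3 = (-164/233 - 27/218)/3 = (⅓)*(-42043/50794) = -42043/152382 ≈ -0.27591)
(447 + 477)/(Y/125 + x) = (447 + 477)/(3/125 - 42043/152382) = 924/(3*(1/125) - 42043/152382) = 924/(3/125 - 42043/152382) = 924/(-4798229/19047750) = 924*(-19047750/4798229) = -17600121000/4798229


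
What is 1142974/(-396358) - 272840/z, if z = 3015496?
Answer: -222173490114/74700997723 ≈ -2.9742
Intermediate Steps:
1142974/(-396358) - 272840/z = 1142974/(-396358) - 272840/3015496 = 1142974*(-1/396358) - 272840*1/3015496 = -571487/198179 - 34105/376937 = -222173490114/74700997723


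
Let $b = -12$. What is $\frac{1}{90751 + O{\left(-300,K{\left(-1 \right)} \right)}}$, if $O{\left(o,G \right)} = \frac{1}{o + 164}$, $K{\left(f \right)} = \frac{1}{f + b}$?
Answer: $\frac{136}{12342135} \approx 1.1019 \cdot 10^{-5}$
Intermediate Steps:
$K{\left(f \right)} = \frac{1}{-12 + f}$ ($K{\left(f \right)} = \frac{1}{f - 12} = \frac{1}{-12 + f}$)
$O{\left(o,G \right)} = \frac{1}{164 + o}$
$\frac{1}{90751 + O{\left(-300,K{\left(-1 \right)} \right)}} = \frac{1}{90751 + \frac{1}{164 - 300}} = \frac{1}{90751 + \frac{1}{-136}} = \frac{1}{90751 - \frac{1}{136}} = \frac{1}{\frac{12342135}{136}} = \frac{136}{12342135}$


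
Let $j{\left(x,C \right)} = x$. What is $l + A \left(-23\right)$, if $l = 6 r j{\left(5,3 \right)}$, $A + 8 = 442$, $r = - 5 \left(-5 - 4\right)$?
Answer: $-8632$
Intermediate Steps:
$r = 45$ ($r = \left(-5\right) \left(-9\right) = 45$)
$A = 434$ ($A = -8 + 442 = 434$)
$l = 1350$ ($l = 6 \cdot 45 \cdot 5 = 270 \cdot 5 = 1350$)
$l + A \left(-23\right) = 1350 + 434 \left(-23\right) = 1350 - 9982 = -8632$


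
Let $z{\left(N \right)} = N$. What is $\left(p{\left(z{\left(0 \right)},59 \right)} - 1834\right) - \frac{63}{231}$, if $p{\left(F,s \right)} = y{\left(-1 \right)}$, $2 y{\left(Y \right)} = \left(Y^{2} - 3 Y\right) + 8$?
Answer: $- \frac{20111}{11} \approx -1828.3$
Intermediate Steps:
$y{\left(Y \right)} = 4 + \frac{Y^{2}}{2} - \frac{3 Y}{2}$ ($y{\left(Y \right)} = \frac{\left(Y^{2} - 3 Y\right) + 8}{2} = \frac{8 + Y^{2} - 3 Y}{2} = 4 + \frac{Y^{2}}{2} - \frac{3 Y}{2}$)
$p{\left(F,s \right)} = 6$ ($p{\left(F,s \right)} = 4 + \frac{\left(-1\right)^{2}}{2} - - \frac{3}{2} = 4 + \frac{1}{2} \cdot 1 + \frac{3}{2} = 4 + \frac{1}{2} + \frac{3}{2} = 6$)
$\left(p{\left(z{\left(0 \right)},59 \right)} - 1834\right) - \frac{63}{231} = \left(6 - 1834\right) - \frac{63}{231} = -1828 - \frac{3}{11} = - \frac{20111}{11}$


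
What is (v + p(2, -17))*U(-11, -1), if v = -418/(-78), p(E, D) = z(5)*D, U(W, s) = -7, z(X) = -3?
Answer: -15386/39 ≈ -394.51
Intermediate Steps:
p(E, D) = -3*D
v = 209/39 (v = -418*(-1/78) = 209/39 ≈ 5.3590)
(v + p(2, -17))*U(-11, -1) = (209/39 - 3*(-17))*(-7) = (209/39 + 51)*(-7) = (2198/39)*(-7) = -15386/39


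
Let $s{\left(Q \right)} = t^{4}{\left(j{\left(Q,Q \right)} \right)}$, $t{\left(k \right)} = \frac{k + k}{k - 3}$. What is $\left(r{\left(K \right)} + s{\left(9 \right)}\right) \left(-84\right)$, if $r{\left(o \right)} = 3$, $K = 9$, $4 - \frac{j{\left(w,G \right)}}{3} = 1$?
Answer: $-7056$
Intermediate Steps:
$j{\left(w,G \right)} = 9$ ($j{\left(w,G \right)} = 12 - 3 = 9$)
$t{\left(k \right)} = \frac{2 k}{-3 + k}$
$s{\left(Q \right)} = 81$ ($s{\left(Q \right)} = \left(2 \cdot 9 \frac{1}{-3 + 9}\right)^{4} = \left(2 \cdot 9 \cdot \frac{1}{6}\right)^{4} = 3^{4} = 81$)
$\left(r{\left(K \right)} + s{\left(9 \right)}\right) \left(-84\right) = \left(3 + 81\right) \left(-84\right) = 84 \left(-84\right) = -7056$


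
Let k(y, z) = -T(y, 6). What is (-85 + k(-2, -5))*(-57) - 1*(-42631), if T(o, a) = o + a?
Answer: 47704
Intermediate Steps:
T(o, a) = a + o
k(y, z) = -6 - y (k(y, z) = -(6 + y) = -6 - y)
(-85 + k(-2, -5))*(-57) - 1*(-42631) = (-85 + (-6 - 1*(-2)))*(-57) - 1*(-42631) = (-85 + (-6 + 2))*(-57) + 42631 = (-85 - 4)*(-57) + 42631 = -89*(-57) + 42631 = 5073 + 42631 = 47704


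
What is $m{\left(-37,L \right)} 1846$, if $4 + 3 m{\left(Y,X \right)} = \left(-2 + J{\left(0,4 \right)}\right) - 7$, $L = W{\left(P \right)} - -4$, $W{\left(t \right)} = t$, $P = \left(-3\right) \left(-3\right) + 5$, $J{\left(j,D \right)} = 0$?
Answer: $- \frac{23998}{3} \approx -7999.3$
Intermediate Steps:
$P = 14$ ($P = 9 + 5 = 14$)
$L = 18$ ($L = 14 - -4 = 14 + 4 = 18$)
$m{\left(Y,X \right)} = - \frac{13}{3}$ ($m{\left(Y,X \right)} = - \frac{4}{3} + \frac{\left(-2 + 0\right) - 7}{3} = - \frac{4}{3} + \frac{-2 - 7}{3} = - \frac{4}{3} + \frac{1}{3} \left(-9\right) = - \frac{4}{3} - 3 = - \frac{13}{3}$)
$m{\left(-37,L \right)} 1846 = \left(- \frac{13}{3}\right) 1846 = - \frac{23998}{3}$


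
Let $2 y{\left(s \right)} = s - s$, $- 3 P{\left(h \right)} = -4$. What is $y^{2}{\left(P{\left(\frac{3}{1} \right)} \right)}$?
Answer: $0$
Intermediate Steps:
$P{\left(h \right)} = \frac{4}{3}$ ($P{\left(h \right)} = \left(- \frac{1}{3}\right) \left(-4\right) = \frac{4}{3}$)
$y{\left(s \right)} = 0$ ($y{\left(s \right)} = \frac{s - s}{2} = \frac{1}{2} \cdot 0 = 0$)
$y^{2}{\left(P{\left(\frac{3}{1} \right)} \right)} = 0^{2} = 0$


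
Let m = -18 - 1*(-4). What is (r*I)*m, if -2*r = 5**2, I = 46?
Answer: 8050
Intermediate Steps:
m = -14 (m = -18 + 4 = -14)
r = -25/2 (r = -1/2*5**2 = -1/2*25 = -25/2 ≈ -12.500)
(r*I)*m = -25/2*46*(-14) = -575*(-14) = 8050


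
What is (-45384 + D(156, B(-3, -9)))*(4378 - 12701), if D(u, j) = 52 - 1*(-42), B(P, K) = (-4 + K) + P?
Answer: 376948670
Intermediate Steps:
B(P, K) = -4 + K + P
D(u, j) = 94 (D(u, j) = 52 + 42 = 94)
(-45384 + D(156, B(-3, -9)))*(4378 - 12701) = (-45384 + 94)*(4378 - 12701) = -45290*(-8323) = 376948670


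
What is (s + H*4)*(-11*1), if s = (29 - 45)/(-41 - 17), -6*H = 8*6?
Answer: 10120/29 ≈ 348.97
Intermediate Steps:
H = -8 (H = -4*6/3 = -1/6*48 = -8)
s = 8/29 (s = -16/(-58) = -16*(-1/58) = 8/29 ≈ 0.27586)
(s + H*4)*(-11*1) = (8/29 - 8*4)*(-11*1) = (8/29 - 32)*(-11) = -920/29*(-11) = 10120/29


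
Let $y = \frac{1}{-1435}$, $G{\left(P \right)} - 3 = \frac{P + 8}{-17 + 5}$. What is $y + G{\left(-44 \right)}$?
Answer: $\frac{8609}{1435} \approx 5.9993$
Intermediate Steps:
$G{\left(P \right)} = \frac{7}{3} - \frac{P}{12}$ ($G{\left(P \right)} = 3 + \frac{P + 8}{-17 + 5} = 3 + \frac{8 + P}{-12} = 3 + \left(8 + P\right) \left(- \frac{1}{12}\right) = 3 - \left(\frac{2}{3} + \frac{P}{12}\right) = \frac{7}{3} - \frac{P}{12}$)
$y = - \frac{1}{1435} \approx -0.00069686$
$y + G{\left(-44 \right)} = - \frac{1}{1435} + \left(\frac{7}{3} - - \frac{11}{3}\right) = - \frac{1}{1435} + \left(\frac{7}{3} + \frac{11}{3}\right) = - \frac{1}{1435} + 6 = \frac{8609}{1435}$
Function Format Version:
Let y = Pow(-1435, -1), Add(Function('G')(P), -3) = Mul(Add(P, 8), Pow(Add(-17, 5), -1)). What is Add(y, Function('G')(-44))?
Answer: Rational(8609, 1435) ≈ 5.9993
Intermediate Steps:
Function('G')(P) = Add(Rational(7, 3), Mul(Rational(-1, 12), P)) (Function('G')(P) = Add(3, Mul(Add(P, 8), Pow(Add(-17, 5), -1))) = Add(3, Mul(Add(8, P), Pow(-12, -1))) = Add(3, Mul(Add(8, P), Rational(-1, 12))) = Add(3, Add(Rational(-2, 3), Mul(Rational(-1, 12), P))) = Add(Rational(7, 3), Mul(Rational(-1, 12), P)))
y = Rational(-1, 1435) ≈ -0.00069686
Add(y, Function('G')(-44)) = Add(Rational(-1, 1435), Add(Rational(7, 3), Mul(Rational(-1, 12), -44))) = Add(Rational(-1, 1435), Add(Rational(7, 3), Rational(11, 3))) = Add(Rational(-1, 1435), 6) = Rational(8609, 1435)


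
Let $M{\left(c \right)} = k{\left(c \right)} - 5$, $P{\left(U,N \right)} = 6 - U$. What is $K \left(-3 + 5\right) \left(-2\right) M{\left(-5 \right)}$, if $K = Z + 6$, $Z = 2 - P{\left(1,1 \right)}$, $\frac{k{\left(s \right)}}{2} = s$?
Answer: $180$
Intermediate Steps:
$k{\left(s \right)} = 2 s$
$Z = -3$ ($Z = 2 - \left(6 - 1\right) = 2 - 5 = -3$)
$M{\left(c \right)} = -5 + 2 c$ ($M{\left(c \right)} = 2 c - 5 = -5 + 2 c$)
$K = 3$ ($K = -3 + 6 = 3$)
$K \left(-3 + 5\right) \left(-2\right) M{\left(-5 \right)} = 3 \left(-3 + 5\right) \left(-2\right) \left(-5 + 2 \left(-5\right)\right) = 3 \cdot 2 \left(-2\right) \left(-5 - 10\right) = 3 \left(-4\right) \left(-15\right) = \left(-12\right) \left(-15\right) = 180$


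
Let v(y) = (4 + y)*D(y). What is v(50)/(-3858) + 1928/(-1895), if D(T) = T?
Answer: -2092454/1218485 ≈ -1.7173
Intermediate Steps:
v(y) = y*(4 + y) (v(y) = (4 + y)*y = y*(4 + y))
v(50)/(-3858) + 1928/(-1895) = (50*(4 + 50))/(-3858) + 1928/(-1895) = (50*54)*(-1/3858) + 1928*(-1/1895) = 2700*(-1/3858) - 1928/1895 = -450/643 - 1928/1895 = -2092454/1218485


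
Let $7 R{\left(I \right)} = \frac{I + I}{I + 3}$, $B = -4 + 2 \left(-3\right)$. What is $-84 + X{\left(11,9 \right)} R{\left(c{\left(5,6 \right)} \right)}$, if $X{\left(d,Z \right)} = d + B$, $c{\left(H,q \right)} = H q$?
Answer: $- \frac{6448}{77} \approx -83.74$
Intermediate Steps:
$B = -10$ ($B = -4 - 6 = -10$)
$X{\left(d,Z \right)} = -10 + d$ ($X{\left(d,Z \right)} = d - 10 = -10 + d$)
$R{\left(I \right)} = \frac{2 I}{7 \left(3 + I\right)}$ ($R{\left(I \right)} = \frac{\left(I + I\right) \frac{1}{I + 3}}{7} = \frac{2 I \frac{1}{3 + I}}{7} = \frac{2 I}{7 \left(3 + I\right)}$)
$-84 + X{\left(11,9 \right)} R{\left(c{\left(5,6 \right)} \right)} = -84 + \left(-10 + 11\right) \frac{2 \cdot 5 \cdot 6}{7 \left(3 + 5 \cdot 6\right)} = -84 + 1 \cdot \frac{2}{7} \cdot 30 \frac{1}{3 + 30} = -84 + 1 \cdot \frac{2}{7} \cdot 30 \cdot \frac{1}{33} = -84 + 1 \cdot \frac{20}{77} = -84 + \frac{20}{77} = - \frac{6448}{77}$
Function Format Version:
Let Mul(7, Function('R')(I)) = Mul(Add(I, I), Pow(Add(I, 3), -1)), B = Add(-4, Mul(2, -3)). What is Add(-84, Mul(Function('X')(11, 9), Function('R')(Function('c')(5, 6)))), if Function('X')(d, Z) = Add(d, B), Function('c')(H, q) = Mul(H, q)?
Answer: Rational(-6448, 77) ≈ -83.740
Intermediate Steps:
B = -10 (B = Add(-4, -6) = -10)
Function('X')(d, Z) = Add(-10, d) (Function('X')(d, Z) = Add(d, -10) = Add(-10, d))
Function('R')(I) = Mul(Rational(2, 7), I, Pow(Add(3, I), -1)) (Function('R')(I) = Mul(Rational(1, 7), Mul(Add(I, I), Pow(Add(I, 3), -1))) = Mul(Rational(1, 7), Mul(Mul(2, I), Pow(Add(3, I), -1))) = Mul(Rational(1, 7), Mul(2, I, Pow(Add(3, I), -1))) = Mul(Rational(2, 7), I, Pow(Add(3, I), -1)))
Add(-84, Mul(Function('X')(11, 9), Function('R')(Function('c')(5, 6)))) = Add(-84, Mul(Add(-10, 11), Mul(Rational(2, 7), Mul(5, 6), Pow(Add(3, Mul(5, 6)), -1)))) = Add(-84, Mul(1, Mul(Rational(2, 7), 30, Pow(Add(3, 30), -1)))) = Add(-84, Mul(1, Mul(Rational(2, 7), 30, Pow(33, -1)))) = Add(-84, Mul(1, Mul(Rational(2, 7), 30, Rational(1, 33)))) = Add(-84, Mul(1, Rational(20, 77))) = Add(-84, Rational(20, 77)) = Rational(-6448, 77)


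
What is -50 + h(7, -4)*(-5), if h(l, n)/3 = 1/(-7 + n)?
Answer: -535/11 ≈ -48.636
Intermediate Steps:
h(l, n) = 3/(-7 + n)
-50 + h(7, -4)*(-5) = -50 + (3/(-7 - 4))*(-5) = -50 + (3/(-11))*(-5) = -50 + (3*(-1/11))*(-5) = -50 - 3/11*(-5) = -50 + 15/11 = -535/11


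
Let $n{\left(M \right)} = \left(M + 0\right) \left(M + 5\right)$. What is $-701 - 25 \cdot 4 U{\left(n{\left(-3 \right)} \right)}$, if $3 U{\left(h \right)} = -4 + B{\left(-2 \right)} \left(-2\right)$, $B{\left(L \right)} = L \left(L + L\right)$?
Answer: $- \frac{103}{3} \approx -34.333$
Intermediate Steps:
$B{\left(L \right)} = 2 L^{2}$ ($B{\left(L \right)} = L 2 L = 2 L^{2}$)
$n{\left(M \right)} = M \left(5 + M\right)$
$U{\left(h \right)} = - \frac{20}{3}$ ($U{\left(h \right)} = \frac{-4 + 2 \left(-2\right)^{2} \left(-2\right)}{3} = \frac{-4 + 2 \cdot 4 \left(-2\right)}{3} = \frac{-4 + 8 \left(-2\right)}{3} = \frac{-4 - 16}{3} = \frac{1}{3} \left(-20\right) = - \frac{20}{3}$)
$-701 - 25 \cdot 4 U{\left(n{\left(-3 \right)} \right)} = -701 - 25 \cdot 4 \left(- \frac{20}{3}\right) = -701 - - \frac{2000}{3} = -701 + \frac{2000}{3} = - \frac{103}{3}$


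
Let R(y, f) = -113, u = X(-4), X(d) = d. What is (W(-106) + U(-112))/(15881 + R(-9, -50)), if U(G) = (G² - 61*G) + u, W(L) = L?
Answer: 3211/2628 ≈ 1.2218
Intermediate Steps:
u = -4
U(G) = -4 + G² - 61*G (U(G) = (G² - 61*G) - 4 = -4 + G² - 61*G)
(W(-106) + U(-112))/(15881 + R(-9, -50)) = (-106 + (-4 + (-112)² - 61*(-112)))/(15881 - 113) = (-106 + (-4 + 12544 + 6832))/15768 = (-106 + 19372)*(1/15768) = 19266*(1/15768) = 3211/2628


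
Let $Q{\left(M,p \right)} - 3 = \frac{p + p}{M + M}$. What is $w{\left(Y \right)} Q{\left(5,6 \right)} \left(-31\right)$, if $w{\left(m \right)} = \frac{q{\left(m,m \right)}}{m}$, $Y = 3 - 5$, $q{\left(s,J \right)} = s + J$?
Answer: $- \frac{1302}{5} \approx -260.4$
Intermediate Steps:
$q{\left(s,J \right)} = J + s$
$Q{\left(M,p \right)} = 3 + \frac{p}{M}$ ($Q{\left(M,p \right)} = 3 + \frac{p + p}{M + M} = 3 + \frac{2 p}{2 M} = 3 + 2 p \frac{1}{2 M} = 3 + \frac{p}{M}$)
$Y = -2$
$w{\left(m \right)} = 2$ ($w{\left(m \right)} = \frac{m + m}{m} = \frac{2 m}{m} = 2$)
$w{\left(Y \right)} Q{\left(5,6 \right)} \left(-31\right) = 2 \left(3 + \frac{6}{5}\right) \left(-31\right) = 2 \cdot \frac{21}{5} \left(-31\right) = \frac{42}{5} \left(-31\right) = - \frac{1302}{5}$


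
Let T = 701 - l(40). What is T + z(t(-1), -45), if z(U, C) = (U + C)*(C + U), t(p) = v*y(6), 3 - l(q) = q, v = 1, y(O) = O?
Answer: 2259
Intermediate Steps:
l(q) = 3 - q
t(p) = 6 (t(p) = 1*6 = 6)
z(U, C) = (C + U)**2 (z(U, C) = (C + U)*(C + U) = (C + U)**2)
T = 738 (T = 701 - (3 - 1*40) = 701 - (3 - 40) = 701 - 1*(-37) = 701 + 37 = 738)
T + z(t(-1), -45) = 738 + (-45 + 6)**2 = 738 + (-39)**2 = 738 + 1521 = 2259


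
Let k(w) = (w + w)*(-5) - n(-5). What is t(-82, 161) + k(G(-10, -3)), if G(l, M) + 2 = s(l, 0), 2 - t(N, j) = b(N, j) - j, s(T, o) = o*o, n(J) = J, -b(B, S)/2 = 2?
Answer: 192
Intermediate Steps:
b(B, S) = -4 (b(B, S) = -2*2 = -4)
s(T, o) = o²
t(N, j) = 6 + j (t(N, j) = 2 - (-4 - j) = 2 + (4 + j) = 6 + j)
G(l, M) = -2 (G(l, M) = -2 + 0² = -2 + 0 = -2)
k(w) = 5 - 10*w (k(w) = (w + w)*(-5) - 1*(-5) = (2*w)*(-5) + 5 = -10*w + 5 = 5 - 10*w)
t(-82, 161) + k(G(-10, -3)) = (6 + 161) + (5 - 10*(-2)) = 167 + (5 + 20) = 167 + 25 = 192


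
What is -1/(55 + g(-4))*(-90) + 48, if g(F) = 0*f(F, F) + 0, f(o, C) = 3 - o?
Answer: 546/11 ≈ 49.636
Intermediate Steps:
g(F) = 0 (g(F) = 0*(3 - F) + 0 = 0 + 0 = 0)
-1/(55 + g(-4))*(-90) + 48 = -1/(55 + 0)*(-90) + 48 = -1/55*(-90) + 48 = 18/11 + 48 = 546/11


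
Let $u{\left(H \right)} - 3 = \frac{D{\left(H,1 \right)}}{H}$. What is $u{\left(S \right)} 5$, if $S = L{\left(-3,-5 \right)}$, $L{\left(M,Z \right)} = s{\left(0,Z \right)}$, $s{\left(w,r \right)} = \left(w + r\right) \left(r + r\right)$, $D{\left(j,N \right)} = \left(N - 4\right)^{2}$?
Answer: $\frac{159}{10} \approx 15.9$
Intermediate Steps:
$D{\left(j,N \right)} = \left(-4 + N\right)^{2}$
$s{\left(w,r \right)} = 2 r \left(r + w\right)$ ($s{\left(w,r \right)} = \left(r + w\right) 2 r = 2 r \left(r + w\right)$)
$L{\left(M,Z \right)} = 2 Z^{2}$ ($L{\left(M,Z \right)} = 2 Z \left(Z + 0\right) = 2 Z Z = 2 Z^{2}$)
$S = 50$ ($S = 2 \left(-5\right)^{2} = 2 \cdot 25 = 50$)
$u{\left(H \right)} = 3 + \frac{9}{H}$ ($u{\left(H \right)} = 3 + \frac{\left(-4 + 1\right)^{2}}{H} = 3 + \frac{\left(-3\right)^{2}}{H} = 3 + \frac{9}{H}$)
$u{\left(S \right)} 5 = \left(3 + \frac{9}{50}\right) 5 = \frac{159}{50} \cdot 5 = \frac{159}{10}$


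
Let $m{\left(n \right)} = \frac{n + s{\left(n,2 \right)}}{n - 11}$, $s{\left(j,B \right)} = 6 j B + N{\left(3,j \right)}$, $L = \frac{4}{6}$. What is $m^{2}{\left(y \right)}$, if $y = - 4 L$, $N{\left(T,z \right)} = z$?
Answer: $\frac{12544}{1681} \approx 7.4622$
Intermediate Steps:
$L = \frac{2}{3}$ ($L = 4 \cdot \frac{1}{6} = \frac{2}{3} \approx 0.66667$)
$s{\left(j,B \right)} = j + 6 B j$ ($s{\left(j,B \right)} = 6 j B + j = 6 B j + j = j + 6 B j$)
$y = - \frac{8}{3}$ ($y = \left(-4\right) \frac{2}{3} = - \frac{8}{3} \approx -2.6667$)
$m{\left(n \right)} = \frac{14 n}{-11 + n}$ ($m{\left(n \right)} = \frac{n + n \left(1 + 6 \cdot 2\right)}{n - 11} = \frac{n + n \left(1 + 12\right)}{-11 + n} = \frac{n + n 13}{-11 + n} = \frac{n + 13 n}{-11 + n} = \frac{14 n}{-11 + n}$)
$m^{2}{\left(y \right)} = \left(14 \left(- \frac{8}{3}\right) \frac{1}{-11 - \frac{8}{3}}\right)^{2} = \left(14 \left(- \frac{8}{3}\right) \frac{1}{- \frac{41}{3}}\right)^{2} = \left(14 \left(- \frac{8}{3}\right) \left(- \frac{3}{41}\right)\right)^{2} = \left(\frac{112}{41}\right)^{2} = \frac{12544}{1681}$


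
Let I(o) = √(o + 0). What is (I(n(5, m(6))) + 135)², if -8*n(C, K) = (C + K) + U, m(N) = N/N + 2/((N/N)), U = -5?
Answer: (540 + I*√6)²/16 ≈ 18225.0 + 165.34*I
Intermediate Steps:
m(N) = 3 (m(N) = 1 + 2/1 = 1 + 2*1 = 1 + 2 = 3)
n(C, K) = 5/8 - C/8 - K/8 (n(C, K) = -((C + K) - 5)/8 = -(-5 + C + K)/8 = 5/8 - C/8 - K/8)
I(o) = √o
(I(n(5, m(6))) + 135)² = (√(5/8 - ⅛*5 - ⅛*3) + 135)² = (√(5/8 - 5/8 - 3/8) + 135)² = (√(-3/8) + 135)² = (I*√6/4 + 135)² = (135 + I*√6/4)²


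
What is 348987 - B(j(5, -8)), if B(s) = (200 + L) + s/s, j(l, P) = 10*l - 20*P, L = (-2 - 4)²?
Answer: 348750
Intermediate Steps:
L = 36 (L = (-6)² = 36)
j(l, P) = -20*P + 10*l
B(s) = 237 (B(s) = (200 + 36) + s/s = 236 + 1 = 237)
348987 - B(j(5, -8)) = 348987 - 1*237 = 348987 - 237 = 348750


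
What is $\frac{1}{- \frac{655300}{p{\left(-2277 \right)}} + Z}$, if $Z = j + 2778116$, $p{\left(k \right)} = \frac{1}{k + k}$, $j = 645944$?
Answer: $\frac{1}{2987660260} \approx 3.3471 \cdot 10^{-10}$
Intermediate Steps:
$p{\left(k \right)} = \frac{1}{2 k}$
$Z = 3424060$ ($Z = 645944 + 2778116 = 3424060$)
$\frac{1}{- \frac{655300}{p{\left(-2277 \right)}} + Z} = \frac{1}{- \frac{655300}{\frac{1}{2} \frac{1}{-2277}} + 3424060} = \frac{1}{- \frac{655300}{\frac{1}{2} \left(- \frac{1}{2277}\right)} + 3424060} = \frac{1}{- \frac{655300}{- \frac{1}{4554}} + 3424060} = \frac{1}{\left(-655300\right) \left(-4554\right) + 3424060} = \frac{1}{2984236200 + 3424060} = \frac{1}{2987660260}$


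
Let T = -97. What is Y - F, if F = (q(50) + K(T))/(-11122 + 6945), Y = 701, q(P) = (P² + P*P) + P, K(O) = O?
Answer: 2933030/4177 ≈ 702.19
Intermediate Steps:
q(P) = P + 2*P² (q(P) = (P² + P²) + P = 2*P² + P = P + 2*P²)
F = -4953/4177 (F = (50*(1 + 2*50) - 97)/(-11122 + 6945) = (50*(1 + 100) - 97)/(-4177) = (50*101 - 97)*(-1/4177) = (5050 - 97)*(-1/4177) = 4953*(-1/4177) = -4953/4177 ≈ -1.1858)
Y - F = 701 - 1*(-4953/4177) = 701 + 4953/4177 = 2933030/4177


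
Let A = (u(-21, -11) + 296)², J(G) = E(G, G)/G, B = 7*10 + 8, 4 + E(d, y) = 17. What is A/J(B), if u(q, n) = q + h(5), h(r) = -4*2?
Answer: 427734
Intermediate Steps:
h(r) = -8
E(d, y) = 13 (E(d, y) = -4 + 17 = 13)
u(q, n) = -8 + q (u(q, n) = q - 8 = -8 + q)
B = 78 (B = 70 + 8 = 78)
J(G) = 13/G
A = 71289 (A = ((-8 - 21) + 296)² = (-29 + 296)² = 267² = 71289)
A/J(B) = 71289/((13/78)) = 71289/((13*(1/78))) = 71289/(⅙) = 71289*6 = 427734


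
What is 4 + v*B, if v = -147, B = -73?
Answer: 10735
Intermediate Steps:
4 + v*B = 4 - 147*(-73) = 4 + 10731 = 10735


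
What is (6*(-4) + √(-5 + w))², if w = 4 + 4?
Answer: (24 - √3)² ≈ 495.86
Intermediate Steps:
w = 8
(6*(-4) + √(-5 + w))² = (6*(-4) + √(-5 + 8))² = (-24 + √3)²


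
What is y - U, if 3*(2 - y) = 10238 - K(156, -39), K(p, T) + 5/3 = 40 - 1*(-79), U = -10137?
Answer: 60889/9 ≈ 6765.4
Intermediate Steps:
K(p, T) = 352/3 (K(p, T) = -5/3 + (40 - 1*(-79)) = -5/3 + (40 + 79) = -5/3 + 119 = 352/3)
y = -30344/9 (y = 2 - (10238 - 1*352/3)/3 = 2 - (10238 - 352/3)/3 = 2 - 1/3*30362/3 = 2 - 30362/9 = -30344/9 ≈ -3371.6)
y - U = -30344/9 - 1*(-10137) = -30344/9 + 10137 = 60889/9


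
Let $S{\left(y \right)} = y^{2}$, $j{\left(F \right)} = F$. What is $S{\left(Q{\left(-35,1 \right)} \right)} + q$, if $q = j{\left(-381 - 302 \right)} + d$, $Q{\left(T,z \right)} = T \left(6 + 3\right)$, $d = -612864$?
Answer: $-514322$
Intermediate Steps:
$Q{\left(T,z \right)} = 9 T$ ($Q{\left(T,z \right)} = T 9 = 9 T$)
$q = -613547$ ($q = \left(-381 - 302\right) - 612864 = -683 - 612864 = -613547$)
$S{\left(Q{\left(-35,1 \right)} \right)} + q = \left(9 \left(-35\right)\right)^{2} - 613547 = \left(-315\right)^{2} - 613547 = 99225 - 613547 = -514322$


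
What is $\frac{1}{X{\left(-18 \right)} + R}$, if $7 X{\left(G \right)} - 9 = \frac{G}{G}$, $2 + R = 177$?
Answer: $\frac{7}{1235} \approx 0.005668$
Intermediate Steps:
$R = 175$ ($R = -2 + 177 = 175$)
$X{\left(G \right)} = \frac{10}{7}$ ($X{\left(G \right)} = \frac{9}{7} + \frac{G \frac{1}{G}}{7} = \frac{9}{7} + \frac{1}{7} \cdot 1 = \frac{9}{7} + \frac{1}{7} = \frac{10}{7}$)
$\frac{1}{X{\left(-18 \right)} + R} = \frac{1}{\frac{10}{7} + 175} = \frac{1}{\frac{1235}{7}} = \frac{7}{1235}$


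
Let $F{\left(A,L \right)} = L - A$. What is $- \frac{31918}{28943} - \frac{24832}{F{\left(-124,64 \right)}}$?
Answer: $- \frac{181178290}{1360321} \approx -133.19$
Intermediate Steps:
$- \frac{31918}{28943} - \frac{24832}{F{\left(-124,64 \right)}} = - \frac{31918}{28943} - \frac{24832}{64 - -124} = \left(-31918\right) \frac{1}{28943} - \frac{24832}{64 + 124} = - \frac{31918}{28943} - \frac{24832}{188} = - \frac{31918}{28943} - \frac{6208}{47} = - \frac{181178290}{1360321}$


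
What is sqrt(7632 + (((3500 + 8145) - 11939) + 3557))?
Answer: sqrt(10895) ≈ 104.38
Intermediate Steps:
sqrt(7632 + (((3500 + 8145) - 11939) + 3557)) = sqrt(7632 + ((11645 - 11939) + 3557)) = sqrt(7632 + (-294 + 3557)) = sqrt(7632 + 3263) = sqrt(10895)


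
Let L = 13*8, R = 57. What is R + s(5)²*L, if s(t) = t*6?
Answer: 93657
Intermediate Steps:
s(t) = 6*t
L = 104
R + s(5)²*L = 57 + (6*5)²*104 = 57 + 30²*104 = 57 + 900*104 = 57 + 93600 = 93657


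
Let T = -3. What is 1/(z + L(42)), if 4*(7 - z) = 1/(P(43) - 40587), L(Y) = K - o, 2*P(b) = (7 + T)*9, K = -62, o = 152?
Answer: -162276/33591131 ≈ -0.0048309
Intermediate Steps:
P(b) = 18 (P(b) = ((7 - 3)*9)/2 = (4*9)/2 = (1/2)*36 = 18)
L(Y) = -214 (L(Y) = -62 - 1*152 = -62 - 152 = -214)
z = 1135933/162276 (z = 7 - 1/(4*(18 - 40587)) = 7 - 1/4/(-40569) = 7 - 1/4*(-1/40569) = 7 + 1/162276 = 1135933/162276 ≈ 7.0000)
1/(z + L(42)) = 1/(1135933/162276 - 214) = 1/(-33591131/162276) = -162276/33591131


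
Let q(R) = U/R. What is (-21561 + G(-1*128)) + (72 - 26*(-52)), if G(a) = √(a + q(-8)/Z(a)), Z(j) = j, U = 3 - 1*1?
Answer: -20137 + I*√131070/32 ≈ -20137.0 + 11.314*I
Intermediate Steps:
U = 2 (U = 3 - 1 = 2)
q(R) = 2/R
G(a) = √(a - 1/(4*a)) (G(a) = √(a + (2/(-8))/a) = √(a + (2*(-⅛))/a) = √(a - 1/(4*a)))
(-21561 + G(-1*128)) + (72 - 26*(-52)) = (-21561 + √(-1/((-1*128)) + 4*(-1*128))/2) + (72 - 26*(-52)) = (-21561 + √(-1/(-128) + 4*(-128))/2) + (72 + 1352) = (-21561 + √(-1*(-1/128) - 512)/2) + 1424 = (-21561 + √(1/128 - 512)/2) + 1424 = (-21561 + √(-65535/128)/2) + 1424 = (-21561 + (I*√131070/16)/2) + 1424 = (-21561 + I*√131070/32) + 1424 = -20137 + I*√131070/32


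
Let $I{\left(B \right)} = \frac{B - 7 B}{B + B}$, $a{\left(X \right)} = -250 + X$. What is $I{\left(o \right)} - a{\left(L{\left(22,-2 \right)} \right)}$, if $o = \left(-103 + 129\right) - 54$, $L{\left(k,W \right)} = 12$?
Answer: $235$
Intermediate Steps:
$o = -28$ ($o = 26 - 54 = -28$)
$I{\left(B \right)} = -3$ ($I{\left(B \right)} = \frac{\left(-6\right) B}{2 B} = - 6 B \frac{1}{2 B} = -3$)
$I{\left(o \right)} - a{\left(L{\left(22,-2 \right)} \right)} = -3 - \left(-250 + 12\right) = -3 - -238 = -3 + 238 = 235$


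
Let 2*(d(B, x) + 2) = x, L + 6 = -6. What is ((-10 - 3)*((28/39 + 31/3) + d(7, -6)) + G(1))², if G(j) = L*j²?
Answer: 73984/9 ≈ 8220.4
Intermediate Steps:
L = -12 (L = -6 - 6 = -12)
d(B, x) = -2 + x/2
G(j) = -12*j²
((-10 - 3)*((28/39 + 31/3) + d(7, -6)) + G(1))² = ((-10 - 3)*((28/39 + 31/3) + (-2 + (½)*(-6))) - 12*1²)² = (-13*((28*(1/39) + 31*(⅓)) + (-2 - 3)) - 12*1)² = (-13*((28/39 + 31/3) - 5) - 12)² = (-13*(431/39 - 5) - 12)² = (-13*236/39 - 12)² = (-236/3 - 12)² = (-272/3)² = 73984/9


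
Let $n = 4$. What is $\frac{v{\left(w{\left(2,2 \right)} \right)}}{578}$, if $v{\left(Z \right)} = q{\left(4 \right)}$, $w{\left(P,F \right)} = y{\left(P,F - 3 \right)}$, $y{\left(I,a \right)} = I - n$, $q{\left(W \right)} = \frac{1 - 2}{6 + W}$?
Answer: $- \frac{1}{5780} \approx -0.00017301$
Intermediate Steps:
$q{\left(W \right)} = - \frac{1}{6 + W}$
$y{\left(I,a \right)} = -4 + I$ ($y{\left(I,a \right)} = I - 4 = -4 + I$)
$w{\left(P,F \right)} = -4 + P$
$v{\left(Z \right)} = - \frac{1}{10}$ ($v{\left(Z \right)} = - \frac{1}{6 + 4} = - \frac{1}{10}$)
$\frac{v{\left(w{\left(2,2 \right)} \right)}}{578} = - \frac{1}{10 \cdot 578} = \left(- \frac{1}{10}\right) \frac{1}{578} = - \frac{1}{5780}$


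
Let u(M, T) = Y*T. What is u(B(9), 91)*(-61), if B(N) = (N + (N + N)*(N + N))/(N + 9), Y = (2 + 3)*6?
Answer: -166530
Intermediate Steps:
Y = 30 (Y = 5*6 = 30)
B(N) = (N + 4*N²)/(9 + N) (B(N) = (N + (2*N)*(2*N))/(9 + N) = (N + 4*N²)/(9 + N))
u(M, T) = 30*T
u(B(9), 91)*(-61) = (30*91)*(-61) = 2730*(-61) = -166530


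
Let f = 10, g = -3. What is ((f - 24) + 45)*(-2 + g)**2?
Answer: 775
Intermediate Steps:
((f - 24) + 45)*(-2 + g)**2 = ((10 - 24) + 45)*(-2 - 3)**2 = (-14 + 45)*(-5)**2 = 31*25 = 775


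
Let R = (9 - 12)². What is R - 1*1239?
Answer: -1230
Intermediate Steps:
R = 9 (R = (-3)² = 9)
R - 1*1239 = 9 - 1*1239 = 9 - 1239 = -1230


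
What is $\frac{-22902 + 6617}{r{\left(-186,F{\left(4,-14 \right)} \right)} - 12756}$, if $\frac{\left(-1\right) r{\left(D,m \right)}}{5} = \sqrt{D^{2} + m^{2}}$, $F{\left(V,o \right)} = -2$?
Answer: $\frac{51932865}{40462634} - \frac{407125 \sqrt{346}}{80925268} \approx 1.1899$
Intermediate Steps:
$r{\left(D,m \right)} = - 5 \sqrt{D^{2} + m^{2}}$
$\frac{-22902 + 6617}{r{\left(-186,F{\left(4,-14 \right)} \right)} - 12756} = \frac{-22902 + 6617}{- 5 \sqrt{\left(-186\right)^{2} + \left(-2\right)^{2}} - 12756} = - \frac{16285}{- 5 \sqrt{34596 + 4} - 12756} = - \frac{16285}{- 5 \sqrt{34600} - 12756} = - \frac{16285}{- 5 \cdot 10 \sqrt{346} - 12756} = - \frac{16285}{- 50 \sqrt{346} - 12756} = - \frac{16285}{-12756 - 50 \sqrt{346}}$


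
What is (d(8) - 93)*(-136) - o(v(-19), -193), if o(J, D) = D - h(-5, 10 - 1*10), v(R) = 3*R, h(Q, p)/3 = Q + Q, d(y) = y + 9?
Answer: 10499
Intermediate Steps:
d(y) = 9 + y
h(Q, p) = 6*Q (h(Q, p) = 3*(Q + Q) = 3*(2*Q) = 6*Q)
o(J, D) = 30 + D (o(J, D) = D - 6*(-5) = D - 1*(-30) = D + 30 = 30 + D)
(d(8) - 93)*(-136) - o(v(-19), -193) = ((9 + 8) - 93)*(-136) - (30 - 193) = (17 - 93)*(-136) - 1*(-163) = -76*(-136) + 163 = 10336 + 163 = 10499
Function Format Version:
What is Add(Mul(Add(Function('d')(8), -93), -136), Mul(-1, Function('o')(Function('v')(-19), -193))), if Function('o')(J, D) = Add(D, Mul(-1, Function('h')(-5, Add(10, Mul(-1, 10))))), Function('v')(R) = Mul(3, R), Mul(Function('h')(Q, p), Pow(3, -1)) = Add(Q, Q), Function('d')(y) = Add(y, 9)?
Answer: 10499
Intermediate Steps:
Function('d')(y) = Add(9, y)
Function('h')(Q, p) = Mul(6, Q) (Function('h')(Q, p) = Mul(3, Add(Q, Q)) = Mul(3, Mul(2, Q)) = Mul(6, Q))
Function('o')(J, D) = Add(30, D) (Function('o')(J, D) = Add(D, Mul(-1, Mul(6, -5))) = Add(D, Mul(-1, -30)) = Add(D, 30) = Add(30, D))
Add(Mul(Add(Function('d')(8), -93), -136), Mul(-1, Function('o')(Function('v')(-19), -193))) = Add(Mul(Add(Add(9, 8), -93), -136), Mul(-1, Add(30, -193))) = Add(Mul(Add(17, -93), -136), Mul(-1, -163)) = Add(Mul(-76, -136), 163) = Add(10336, 163) = 10499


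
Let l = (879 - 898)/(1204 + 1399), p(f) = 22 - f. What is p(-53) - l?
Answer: 10276/137 ≈ 75.007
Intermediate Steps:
l = -1/137 (l = -19/2603 = -19*1/2603 = -1/137 ≈ -0.0072993)
p(-53) - l = (22 - 1*(-53)) - 1*(-1/137) = (22 + 53) + 1/137 = 75 + 1/137 = 10276/137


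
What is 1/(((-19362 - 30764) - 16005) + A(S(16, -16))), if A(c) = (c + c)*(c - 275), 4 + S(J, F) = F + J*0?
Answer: -1/54331 ≈ -1.8406e-5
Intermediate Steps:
S(J, F) = -4 + F (S(J, F) = -4 + (F + J*0) = -4 + (F + 0) = -4 + F)
A(c) = 2*c*(-275 + c) (A(c) = (2*c)*(-275 + c) = 2*c*(-275 + c))
1/(((-19362 - 30764) - 16005) + A(S(16, -16))) = 1/(((-19362 - 30764) - 16005) + 2*(-4 - 16)*(-275 + (-4 - 16))) = 1/((-50126 - 16005) + 2*(-20)*(-275 - 20)) = 1/(-66131 + 2*(-20)*(-295)) = 1/(-66131 + 11800) = 1/(-54331) = -1/54331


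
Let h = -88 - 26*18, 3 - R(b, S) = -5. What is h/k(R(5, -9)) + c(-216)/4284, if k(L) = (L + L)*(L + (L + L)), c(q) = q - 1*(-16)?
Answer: -51223/34272 ≈ -1.4946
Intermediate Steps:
R(b, S) = 8 (R(b, S) = 3 - 1*(-5) = 3 + 5 = 8)
c(q) = 16 + q (c(q) = q + 16 = 16 + q)
k(L) = 6*L² (k(L) = (2*L)*(L + 2*L) = (2*L)*(3*L) = 6*L²)
h = -556 (h = -88 - 468 = -556)
h/k(R(5, -9)) + c(-216)/4284 = -556/(6*8²) + (16 - 216)/4284 = -556/(6*64) - 200*1/4284 = -556/384 - 50/1071 = -556*1/384 - 50/1071 = -139/96 - 50/1071 = -51223/34272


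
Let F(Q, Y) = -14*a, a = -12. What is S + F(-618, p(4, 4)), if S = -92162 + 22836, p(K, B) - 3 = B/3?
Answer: -69158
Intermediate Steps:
p(K, B) = 3 + B/3
S = -69326
F(Q, Y) = 168 (F(Q, Y) = -14*(-12) = 168)
S + F(-618, p(4, 4)) = -69326 + 168 = -69158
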